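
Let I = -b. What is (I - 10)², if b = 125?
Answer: 18225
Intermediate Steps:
I = -125 (I = -1*125 = -125)
(I - 10)² = (-125 - 10)² = (-135)² = 18225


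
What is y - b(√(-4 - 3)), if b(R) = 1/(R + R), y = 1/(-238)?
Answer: -1/238 + I*√7/14 ≈ -0.0042017 + 0.18898*I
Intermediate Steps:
y = -1/238 ≈ -0.0042017
b(R) = 1/(2*R)
y - b(√(-4 - 3)) = -1/238 - 1/(2*(√(-4 - 3))) = -1/238 - 1/(2*(√(-7))) = -1/238 - 1/(2*(I*√7)) = -1/238 - (-I*√7/7)/2 = -1/238 - (-1)*I*√7/14 = -1/238 + I*√7/14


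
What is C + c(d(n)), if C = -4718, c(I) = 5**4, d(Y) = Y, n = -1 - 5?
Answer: -4093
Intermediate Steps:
n = -6
c(I) = 625
C + c(d(n)) = -4718 + 625 = -4093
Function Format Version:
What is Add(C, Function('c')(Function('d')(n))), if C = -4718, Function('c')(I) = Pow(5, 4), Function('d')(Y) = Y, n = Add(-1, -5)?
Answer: -4093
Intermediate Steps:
n = -6
Function('c')(I) = 625
Add(C, Function('c')(Function('d')(n))) = Add(-4718, 625) = -4093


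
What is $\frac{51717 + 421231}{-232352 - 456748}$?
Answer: $- \frac{118237}{172275} \approx -0.68633$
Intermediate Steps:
$\frac{51717 + 421231}{-232352 - 456748} = \frac{472948}{-689100} = 472948 \left(- \frac{1}{689100}\right) = - \frac{118237}{172275}$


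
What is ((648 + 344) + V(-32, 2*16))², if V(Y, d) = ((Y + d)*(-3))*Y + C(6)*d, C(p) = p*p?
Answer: 4596736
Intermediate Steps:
C(p) = p²
V(Y, d) = 36*d + Y*(-3*Y - 3*d) (V(Y, d) = ((Y + d)*(-3))*Y + 6²*d = (-3*Y - 3*d)*Y + 36*d = Y*(-3*Y - 3*d) + 36*d = 36*d + Y*(-3*Y - 3*d))
((648 + 344) + V(-32, 2*16))² = ((648 + 344) + (-3*(-32)² + 36*(2*16) - 3*(-32)*2*16))² = (992 + (-3*1024 + 36*32 - 3*(-32)*32))² = (992 + (-3072 + 1152 + 3072))² = (992 + 1152)² = 2144² = 4596736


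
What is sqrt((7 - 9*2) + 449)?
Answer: sqrt(438) ≈ 20.928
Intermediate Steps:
sqrt((7 - 9*2) + 449) = sqrt((7 - 18) + 449) = sqrt(-11 + 449) = sqrt(438)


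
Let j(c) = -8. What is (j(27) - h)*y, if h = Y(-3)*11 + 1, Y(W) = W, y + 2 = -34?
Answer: -864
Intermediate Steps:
y = -36 (y = -2 - 34 = -36)
h = -32 (h = -3*11 + 1 = -33 + 1 = -32)
(j(27) - h)*y = (-8 - 1*(-32))*(-36) = (-8 + 32)*(-36) = 24*(-36) = -864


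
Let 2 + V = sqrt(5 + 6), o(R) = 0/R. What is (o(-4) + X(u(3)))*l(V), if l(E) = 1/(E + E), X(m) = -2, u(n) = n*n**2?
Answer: -2/7 - sqrt(11)/7 ≈ -0.75952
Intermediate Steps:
o(R) = 0
u(n) = n**3
V = -2 + sqrt(11) (V = -2 + sqrt(5 + 6) = -2 + sqrt(11) ≈ 1.3166)
l(E) = 1/(2*E)
(o(-4) + X(u(3)))*l(V) = (0 - 2)*(1/(2*(-2 + sqrt(11)))) = -1/(-2 + sqrt(11))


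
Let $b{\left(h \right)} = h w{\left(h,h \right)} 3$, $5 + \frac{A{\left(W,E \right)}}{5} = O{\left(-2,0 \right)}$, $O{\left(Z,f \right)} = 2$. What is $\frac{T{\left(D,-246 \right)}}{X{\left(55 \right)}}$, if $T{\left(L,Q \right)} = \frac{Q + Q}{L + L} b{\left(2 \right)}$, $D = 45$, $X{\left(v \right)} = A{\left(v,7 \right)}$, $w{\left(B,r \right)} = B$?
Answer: $\frac{328}{75} \approx 4.3733$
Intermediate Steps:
$A{\left(W,E \right)} = -15$ ($A{\left(W,E \right)} = -25 + 5 \cdot 2 = -25 + 10 = -15$)
$X{\left(v \right)} = -15$
$b{\left(h \right)} = 3 h^{2}$ ($b{\left(h \right)} = h h 3 = h^{2} \cdot 3 = 3 h^{2}$)
$T{\left(L,Q \right)} = \frac{12 Q}{L}$ ($T{\left(L,Q \right)} = \frac{Q + Q}{L + L} 3 \cdot 2^{2} = \frac{2 Q}{2 L} 3 \cdot 4 = 2 Q \frac{1}{2 L} 12 = \frac{Q}{L} 12 = \frac{12 Q}{L}$)
$\frac{T{\left(D,-246 \right)}}{X{\left(55 \right)}} = \frac{12 \left(-246\right) \frac{1}{45}}{-15} = 12 \left(-246\right) \frac{1}{45} \left(- \frac{1}{15}\right) = \left(- \frac{328}{5}\right) \left(- \frac{1}{15}\right) = \frac{328}{75}$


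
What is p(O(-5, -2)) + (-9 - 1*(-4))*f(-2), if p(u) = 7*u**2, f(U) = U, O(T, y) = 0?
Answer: 10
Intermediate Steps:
p(O(-5, -2)) + (-9 - 1*(-4))*f(-2) = 7*0**2 + (-9 - 1*(-4))*(-2) = 7*0 + (-9 + 4)*(-2) = 0 - 5*(-2) = 0 + 10 = 10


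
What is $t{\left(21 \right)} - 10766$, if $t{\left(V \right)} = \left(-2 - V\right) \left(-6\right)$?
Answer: $-10628$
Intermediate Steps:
$t{\left(V \right)} = 12 + 6 V$
$t{\left(21 \right)} - 10766 = \left(12 + 6 \cdot 21\right) - 10766 = \left(12 + 126\right) - 10766 = 138 - 10766 = -10628$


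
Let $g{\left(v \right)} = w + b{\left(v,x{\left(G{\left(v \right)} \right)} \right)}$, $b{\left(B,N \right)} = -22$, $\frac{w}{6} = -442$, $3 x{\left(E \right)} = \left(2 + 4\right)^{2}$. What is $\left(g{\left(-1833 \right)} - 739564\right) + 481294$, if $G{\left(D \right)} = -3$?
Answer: $-260944$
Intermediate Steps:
$x{\left(E \right)} = 12$ ($x{\left(E \right)} = \frac{\left(2 + 4\right)^{2}}{3} = \frac{6^{2}}{3} = \frac{1}{3} \cdot 36 = 12$)
$w = -2652$ ($w = 6 \left(-442\right) = -2652$)
$g{\left(v \right)} = -2674$ ($g{\left(v \right)} = -2652 - 22 = -2674$)
$\left(g{\left(-1833 \right)} - 739564\right) + 481294 = \left(-2674 - 739564\right) + 481294 = -742238 + 481294 = -260944$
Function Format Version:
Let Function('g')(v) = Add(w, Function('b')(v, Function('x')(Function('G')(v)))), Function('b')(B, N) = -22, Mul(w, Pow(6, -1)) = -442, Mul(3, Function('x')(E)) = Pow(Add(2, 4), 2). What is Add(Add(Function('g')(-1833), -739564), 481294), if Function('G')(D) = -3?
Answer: -260944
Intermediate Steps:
Function('x')(E) = 12 (Function('x')(E) = Mul(Rational(1, 3), Pow(Add(2, 4), 2)) = Mul(Rational(1, 3), Pow(6, 2)) = Mul(Rational(1, 3), 36) = 12)
w = -2652 (w = Mul(6, -442) = -2652)
Function('g')(v) = -2674 (Function('g')(v) = Add(-2652, -22) = -2674)
Add(Add(Function('g')(-1833), -739564), 481294) = Add(Add(-2674, -739564), 481294) = Add(-742238, 481294) = -260944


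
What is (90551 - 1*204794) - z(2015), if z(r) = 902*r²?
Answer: -3662437193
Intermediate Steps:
(90551 - 1*204794) - z(2015) = (90551 - 1*204794) - 902*2015² = (90551 - 204794) - 902*4060225 = -114243 - 1*3662322950 = -114243 - 3662322950 = -3662437193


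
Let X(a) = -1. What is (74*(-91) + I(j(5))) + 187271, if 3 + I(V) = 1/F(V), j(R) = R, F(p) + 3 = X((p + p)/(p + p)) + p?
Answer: 180535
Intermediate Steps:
F(p) = -4 + p (F(p) = -3 + (-1 + p) = -4 + p)
I(V) = -3 + 1/(-4 + V)
(74*(-91) + I(j(5))) + 187271 = (74*(-91) + (13 - 3*5)/(-4 + 5)) + 187271 = (-6734 + (13 - 15)/1) + 187271 = (-6734 + 1*(-2)) + 187271 = (-6734 - 2) + 187271 = -6736 + 187271 = 180535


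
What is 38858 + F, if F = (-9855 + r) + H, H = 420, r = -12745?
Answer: 16678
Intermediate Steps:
F = -22180 (F = (-9855 - 12745) + 420 = -22600 + 420 = -22180)
38858 + F = 38858 - 22180 = 16678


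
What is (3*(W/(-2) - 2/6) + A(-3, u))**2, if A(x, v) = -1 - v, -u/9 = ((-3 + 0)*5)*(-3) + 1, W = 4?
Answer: 164836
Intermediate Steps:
u = -414 (u = -9*(((-3 + 0)*5)*(-3) + 1) = -9*(-3*5*(-3) + 1) = -9*(-15*(-3) + 1) = -9*(45 + 1) = -9*46 = -414)
(3*(W/(-2) - 2/6) + A(-3, u))**2 = (3*(4/(-2) - 2/6) + (-1 - 1*(-414)))**2 = (3*(4*(-1/2) - 2*1/6) + (-1 + 414))**2 = (3*(-2 - 1/3) + 413)**2 = (3*(-7/3) + 413)**2 = (-7 + 413)**2 = 406**2 = 164836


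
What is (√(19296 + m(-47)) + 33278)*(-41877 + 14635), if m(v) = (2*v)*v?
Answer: -906559276 - 27242*√23714 ≈ -9.1075e+8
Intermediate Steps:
m(v) = 2*v²
(√(19296 + m(-47)) + 33278)*(-41877 + 14635) = (√(19296 + 2*(-47)²) + 33278)*(-41877 + 14635) = (√(19296 + 2*2209) + 33278)*(-27242) = (√(19296 + 4418) + 33278)*(-27242) = (√23714 + 33278)*(-27242) = (33278 + √23714)*(-27242) = -906559276 - 27242*√23714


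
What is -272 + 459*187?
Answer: 85561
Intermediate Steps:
-272 + 459*187 = -272 + 85833 = 85561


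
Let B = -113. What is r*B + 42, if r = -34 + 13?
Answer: 2415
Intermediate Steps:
r = -21
r*B + 42 = -21*(-113) + 42 = 2373 + 42 = 2415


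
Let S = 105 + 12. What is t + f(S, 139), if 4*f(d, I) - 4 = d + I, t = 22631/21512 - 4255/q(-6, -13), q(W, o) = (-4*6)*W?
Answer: 14134703/387216 ≈ 36.503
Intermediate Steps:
q(W, o) = -24*W
S = 117
t = -11034337/387216 (t = 22631/21512 - 4255/((-24*(-6))) = 22631*(1/21512) - 4255/144 = 22631/21512 - 4255*1/144 = 22631/21512 - 4255/144 = -11034337/387216 ≈ -28.497)
f(d, I) = 1 + I/4 + d/4 (f(d, I) = 1 + (d + I)/4 = 1 + (I + d)/4 = 1 + (I/4 + d/4) = 1 + I/4 + d/4)
t + f(S, 139) = -11034337/387216 + (1 + (1/4)*139 + (1/4)*117) = -11034337/387216 + (1 + 139/4 + 117/4) = -11034337/387216 + 65 = 14134703/387216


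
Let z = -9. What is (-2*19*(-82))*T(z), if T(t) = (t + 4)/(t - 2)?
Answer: 15580/11 ≈ 1416.4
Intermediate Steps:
T(t) = (4 + t)/(-2 + t)
(-2*19*(-82))*T(z) = (-2*19*(-82))*((4 - 9)/(-2 - 9)) = (-38*(-82))*(-5/(-11)) = 3116*(-1/11*(-5)) = 3116*(5/11) = 15580/11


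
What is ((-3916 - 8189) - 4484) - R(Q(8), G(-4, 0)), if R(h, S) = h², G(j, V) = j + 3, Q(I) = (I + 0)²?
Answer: -20685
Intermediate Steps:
Q(I) = I²
G(j, V) = 3 + j
((-3916 - 8189) - 4484) - R(Q(8), G(-4, 0)) = ((-3916 - 8189) - 4484) - (8²)² = (-12105 - 4484) - 1*64² = -16589 - 1*4096 = -16589 - 4096 = -20685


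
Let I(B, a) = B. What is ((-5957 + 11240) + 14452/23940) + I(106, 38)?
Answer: 32256778/5985 ≈ 5389.6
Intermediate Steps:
((-5957 + 11240) + 14452/23940) + I(106, 38) = ((-5957 + 11240) + 14452/23940) + 106 = (5283 + 14452*(1/23940)) + 106 = (5283 + 3613/5985) + 106 = 31622368/5985 + 106 = 32256778/5985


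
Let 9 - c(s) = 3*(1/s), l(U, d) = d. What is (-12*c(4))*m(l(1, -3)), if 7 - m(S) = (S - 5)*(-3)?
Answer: 1683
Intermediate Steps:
m(S) = -8 + 3*S (m(S) = 7 - (S - 5)*(-3) = 7 - (-5 + S)*(-3) = 7 - (15 - 3*S) = 7 + (-15 + 3*S) = -8 + 3*S)
c(s) = 9 - 3/s (c(s) = 9 - 3*1/s = 9 - 3/s)
(-12*c(4))*m(l(1, -3)) = (-12*(9 - 3/4))*(-8 + 3*(-3)) = (-12*(9 - 3*1/4))*(-8 - 9) = -12*(9 - 3/4)*(-17) = -12*33/4*(-17) = -99*(-17) = 1683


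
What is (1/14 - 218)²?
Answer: 9308601/196 ≈ 47493.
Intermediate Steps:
(1/14 - 218)² = (-3051/14)² = 9308601/196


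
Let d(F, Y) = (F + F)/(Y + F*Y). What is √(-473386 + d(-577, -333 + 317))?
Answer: I*√4362726530/96 ≈ 688.03*I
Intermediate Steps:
d(F, Y) = 2*F/(Y + F*Y) (d(F, Y) = (2*F)/(Y + F*Y) = 2*F/(Y + F*Y))
√(-473386 + d(-577, -333 + 317)) = √(-473386 + 2*(-577)/((-333 + 317)*(1 - 577))) = √(-473386 + 2*(-577)/(-16*(-576))) = √(-473386 + 2*(-577)*(-1/16)*(-1/576)) = √(-473386 - 577/4608) = √(-2181363265/4608) = I*√4362726530/96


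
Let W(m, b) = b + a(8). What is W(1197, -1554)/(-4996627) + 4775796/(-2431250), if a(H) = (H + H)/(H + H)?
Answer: -11929547754421/6074024696875 ≈ -1.9640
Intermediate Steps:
a(H) = 1 (a(H) = (2*H)/((2*H)) = (2*H)*(1/(2*H)) = 1)
W(m, b) = 1 + b (W(m, b) = b + 1 = 1 + b)
W(1197, -1554)/(-4996627) + 4775796/(-2431250) = (1 - 1554)/(-4996627) + 4775796/(-2431250) = -1553*(-1/4996627) + 4775796*(-1/2431250) = 1553/4996627 - 2387898/1215625 = -11929547754421/6074024696875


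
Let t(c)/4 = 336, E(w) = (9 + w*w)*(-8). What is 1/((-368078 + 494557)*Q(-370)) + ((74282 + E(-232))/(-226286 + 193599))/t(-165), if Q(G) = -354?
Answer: 1329704088907/163913517806304 ≈ 0.0081122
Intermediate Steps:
E(w) = -72 - 8*w² (E(w) = (9 + w²)*(-8) = -72 - 8*w²)
t(c) = 1344 (t(c) = 4*336 = 1344)
1/((-368078 + 494557)*Q(-370)) + ((74282 + E(-232))/(-226286 + 193599))/t(-165) = 1/((-368078 + 494557)*(-354)) + ((74282 + (-72 - 8*(-232)²))/(-226286 + 193599))/1344 = -1/354/126479 + ((74282 + (-72 - 8*53824))/(-32687))*(1/1344) = (1/126479)*(-1/354) + ((74282 + (-72 - 430592))*(-1/32687))*(1/1344) = -1/44773566 + ((74282 - 430664)*(-1/32687))*(1/1344) = -1/44773566 - 356382*(-1/32687)*(1/1344) = -1/44773566 + (356382/32687)*(1/1344) = -1/44773566 + 59397/7321888 = 1329704088907/163913517806304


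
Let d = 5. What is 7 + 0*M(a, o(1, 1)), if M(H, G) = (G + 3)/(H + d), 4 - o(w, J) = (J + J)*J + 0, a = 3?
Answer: 7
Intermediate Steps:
o(w, J) = 4 - 2*J**2 (o(w, J) = 4 - ((J + J)*J + 0) = 4 - ((2*J)*J + 0) = 4 - (2*J**2 + 0) = 4 - 2*J**2)
M(H, G) = (3 + G)/(5 + H) (M(H, G) = (G + 3)/(H + 5) = (3 + G)/(5 + H))
7 + 0*M(a, o(1, 1)) = 7 + 0*((3 + (4 - 2*1**2))/(5 + 3)) = 7 + 0*((3 + (4 - 2*1))/8) = 7 + 0*((3 + (4 - 2))/8) = 7 + 0*((3 + 2)/8) = 7 + 0*((1/8)*5) = 7 + 0*(5/8) = 7 + 0 = 7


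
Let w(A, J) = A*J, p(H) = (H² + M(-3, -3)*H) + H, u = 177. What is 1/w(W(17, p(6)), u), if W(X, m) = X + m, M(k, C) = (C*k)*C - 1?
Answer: -1/19293 ≈ -5.1832e-5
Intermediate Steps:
M(k, C) = -1 + k*C² (M(k, C) = k*C² - 1 = -1 + k*C²)
p(H) = H² - 27*H (p(H) = (H² + (-1 - 3*(-3)²)*H) + H = (H² + (-1 - 3*9)*H) + H = (H² + (-1 - 27)*H) + H = (H² - 28*H) + H = H² - 27*H)
1/w(W(17, p(6)), u) = 1/((17 + 6*(-27 + 6))*177) = 1/((17 + 6*(-21))*177) = 1/((17 - 126)*177) = 1/(-109*177) = 1/(-19293) = -1/19293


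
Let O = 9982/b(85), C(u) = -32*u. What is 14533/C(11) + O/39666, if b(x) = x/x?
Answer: -26043287/634656 ≈ -41.035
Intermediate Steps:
b(x) = 1
O = 9982 (O = 9982/1 = 9982*1 = 9982)
14533/C(11) + O/39666 = 14533/((-32*11)) + 9982/39666 = 14533/(-352) + 9982*(1/39666) = 14533*(-1/352) + 4991/19833 = -14533/352 + 4991/19833 = -26043287/634656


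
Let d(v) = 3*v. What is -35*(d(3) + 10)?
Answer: -665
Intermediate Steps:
-35*(d(3) + 10) = -35*(3*3 + 10) = -35*(9 + 10) = -35*19 = -665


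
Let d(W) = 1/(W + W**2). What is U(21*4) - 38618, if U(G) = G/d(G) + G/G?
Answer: 561143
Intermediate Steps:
U(G) = 1 + G**2*(1 + G) (U(G) = G/((1/(G*(1 + G)))) + G/G = G*(G*(1 + G)) + 1 = G**2*(1 + G) + 1 = 1 + G**2*(1 + G))
U(21*4) - 38618 = (1 + (21*4)**2*(1 + 21*4)) - 38618 = (1 + 84**2*(1 + 84)) - 38618 = (1 + 7056*85) - 38618 = (1 + 599760) - 38618 = 599761 - 38618 = 561143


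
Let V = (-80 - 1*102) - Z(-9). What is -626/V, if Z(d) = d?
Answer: 626/173 ≈ 3.6185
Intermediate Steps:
V = -173 (V = (-80 - 1*102) - 1*(-9) = (-80 - 102) + 9 = -182 + 9 = -173)
-626/V = -626/(-173) = -626*(-1/173) = 626/173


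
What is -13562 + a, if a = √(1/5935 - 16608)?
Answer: -13562 + I*√585003922865/5935 ≈ -13562.0 + 128.87*I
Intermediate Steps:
a = I*√585003922865/5935 (a = √(1/5935 - 16608) = √(-98568479/5935) = I*√585003922865/5935 ≈ 128.87*I)
-13562 + a = -13562 + I*√585003922865/5935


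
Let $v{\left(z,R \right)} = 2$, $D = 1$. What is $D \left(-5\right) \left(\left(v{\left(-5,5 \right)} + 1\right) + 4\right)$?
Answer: $-35$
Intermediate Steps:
$D \left(-5\right) \left(\left(v{\left(-5,5 \right)} + 1\right) + 4\right) = 1 \left(-5\right) \left(\left(2 + 1\right) + 4\right) = - 5 \left(3 + 4\right) = \left(-5\right) 7 = -35$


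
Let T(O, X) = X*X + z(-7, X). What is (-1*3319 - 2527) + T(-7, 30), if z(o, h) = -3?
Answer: -4949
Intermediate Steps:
T(O, X) = -3 + X**2 (T(O, X) = X*X - 3 = X**2 - 3 = -3 + X**2)
(-1*3319 - 2527) + T(-7, 30) = (-1*3319 - 2527) + (-3 + 30**2) = (-3319 - 2527) + (-3 + 900) = -5846 + 897 = -4949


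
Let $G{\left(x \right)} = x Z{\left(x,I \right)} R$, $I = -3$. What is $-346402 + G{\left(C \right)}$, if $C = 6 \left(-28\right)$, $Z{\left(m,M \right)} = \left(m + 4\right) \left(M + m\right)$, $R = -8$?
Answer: $37344734$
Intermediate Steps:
$Z{\left(m,M \right)} = \left(4 + m\right) \left(M + m\right)$
$C = -168$
$G{\left(x \right)} = - 8 x \left(-12 + x + x^{2}\right)$ ($G{\left(x \right)} = x \left(x^{2} + 4 \left(-3\right) + 4 x - 3 x\right) \left(-8\right) = x \left(x^{2} - 12 + 4 x - 3 x\right) \left(-8\right) = x \left(-12 + x + x^{2}\right) \left(-8\right) = - 8 x \left(-12 + x + x^{2}\right)$)
$-346402 + G{\left(C \right)} = -346402 + 8 \left(-168\right) \left(12 - -168 - \left(-168\right)^{2}\right) = -346402 + 8 \left(-168\right) \left(12 + 168 - 28224\right) = -346402 + 8 \left(-168\right) \left(-28044\right) = -346402 + 37691136 = 37344734$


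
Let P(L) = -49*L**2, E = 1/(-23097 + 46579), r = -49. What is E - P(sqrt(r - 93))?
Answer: -163387755/23482 ≈ -6958.0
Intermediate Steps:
E = 1/23482 ≈ 4.2586e-5
E - P(sqrt(r - 93)) = 1/23482 - (-49)*(sqrt(-49 - 93))**2 = 1/23482 - (-49)*(sqrt(-142))**2 = 1/23482 - (-49)*(I*sqrt(142))**2 = 1/23482 - (-49)*(-142) = 1/23482 - 1*6958 = 1/23482 - 6958 = -163387755/23482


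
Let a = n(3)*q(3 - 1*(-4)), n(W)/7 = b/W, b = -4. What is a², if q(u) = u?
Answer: 38416/9 ≈ 4268.4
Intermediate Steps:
n(W) = -28/W (n(W) = 7*(-4/W) = -28/W)
a = -196/3 (a = (-28/3)*(3 - 1*(-4)) = (-28*⅓)*(3 + 4) = -28/3*7 = -196/3 ≈ -65.333)
a² = (-196/3)² = 38416/9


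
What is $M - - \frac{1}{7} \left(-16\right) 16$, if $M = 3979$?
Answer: $\frac{27597}{7} \approx 3942.4$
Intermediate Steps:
$M - - \frac{1}{7} \left(-16\right) 16 = 3979 - - \frac{1}{7} \left(-16\right) 16 = 3979 - \left(-1\right) \frac{1}{7} \left(-16\right) 16 = 3979 - \left(- \frac{1}{7}\right) \left(-16\right) 16 = 3979 - \frac{16}{7} \cdot 16 = 3979 - \frac{256}{7} = \frac{27597}{7}$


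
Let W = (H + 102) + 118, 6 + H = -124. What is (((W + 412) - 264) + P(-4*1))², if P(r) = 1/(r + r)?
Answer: 3621409/64 ≈ 56585.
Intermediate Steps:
H = -130 (H = -6 - 124 = -130)
W = 90 (W = (-130 + 102) + 118 = -28 + 118 = 90)
P(r) = 1/(2*r)
(((W + 412) - 264) + P(-4*1))² = (((90 + 412) - 264) + 1/(2*((-4*1))))² = ((502 - 264) + (½)/(-4))² = (238 + (½)*(-¼))² = (238 - ⅛)² = (1903/8)² = 3621409/64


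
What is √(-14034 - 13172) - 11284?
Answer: -11284 + I*√27206 ≈ -11284.0 + 164.94*I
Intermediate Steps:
√(-14034 - 13172) - 11284 = √(-27206) - 11284 = I*√27206 - 11284 = -11284 + I*√27206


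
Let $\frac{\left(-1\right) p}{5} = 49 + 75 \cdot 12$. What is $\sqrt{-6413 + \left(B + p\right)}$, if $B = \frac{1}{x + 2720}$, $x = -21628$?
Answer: $\frac{i \sqrt{997281023055}}{9454} \approx 105.63 i$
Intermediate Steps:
$B = - \frac{1}{18908}$ ($B = \frac{1}{-21628 + 2720} = \frac{1}{-18908} = - \frac{1}{18908} \approx -5.2888 \cdot 10^{-5}$)
$p = -4745$ ($p = - 5 \left(49 + 75 \cdot 12\right) = - 5 \left(49 + 900\right) = \left(-5\right) 949 = -4745$)
$\sqrt{-6413 + \left(B + p\right)} = \sqrt{-6413 - \frac{89718461}{18908}} = \sqrt{- \frac{210975465}{18908}} = \frac{i \sqrt{997281023055}}{9454}$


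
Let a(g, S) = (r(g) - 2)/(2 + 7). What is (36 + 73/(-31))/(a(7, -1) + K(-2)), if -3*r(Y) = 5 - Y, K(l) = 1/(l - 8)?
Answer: -281610/2077 ≈ -135.58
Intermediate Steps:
K(l) = 1/(-8 + l)
r(Y) = -5/3 + Y/3 (r(Y) = -(5 - Y)/3 = -5/3 + Y/3)
a(g, S) = -11/27 + g/27 (a(g, S) = ((-5/3 + g/3) - 2)/(2 + 7) = (-11/3 + g/3)/9 = (-11/3 + g/3)*(1/9) = -11/27 + g/27)
(36 + 73/(-31))/(a(7, -1) + K(-2)) = (36 + 73/(-31))/((-11/27 + (1/27)*7) + 1/(-8 - 2)) = (36 + 73*(-1/31))/((-11/27 + 7/27) + 1/(-10)) = (36 - 73/31)/(-4/27 - 1/10) = (1043/31)/(-67/270) = -270/67*1043/31 = -281610/2077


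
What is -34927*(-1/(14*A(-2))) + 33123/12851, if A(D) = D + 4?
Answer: 2484941/1988 ≈ 1250.0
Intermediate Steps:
A(D) = 4 + D
-34927*(-1/(14*A(-2))) + 33123/12851 = -34927*(-1/(14*(4 - 2))) + 33123/12851 = -34927/(2*(-14)) + 33123*(1/12851) = -34927/(-28) + 183/71 = -34927*(-1/28) + 183/71 = 34927/28 + 183/71 = 2484941/1988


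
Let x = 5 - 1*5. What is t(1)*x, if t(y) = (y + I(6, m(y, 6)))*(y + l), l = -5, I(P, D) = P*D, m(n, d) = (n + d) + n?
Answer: 0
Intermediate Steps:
m(n, d) = d + 2*n (m(n, d) = (d + n) + n = d + 2*n)
I(P, D) = D*P
x = 0 (x = 5 - 5 = 0)
t(y) = (-5 + y)*(36 + 13*y) (t(y) = (y + (6 + 2*y)*6)*(y - 5) = (y + (36 + 12*y))*(-5 + y) = (36 + 13*y)*(-5 + y) = (-5 + y)*(36 + 13*y))
t(1)*x = (-180 - 29*1 + 13*1²)*0 = (-180 - 29 + 13*1)*0 = (-180 - 29 + 13)*0 = -196*0 = 0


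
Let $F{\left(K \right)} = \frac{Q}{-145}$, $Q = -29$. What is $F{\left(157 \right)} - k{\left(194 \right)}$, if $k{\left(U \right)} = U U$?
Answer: $- \frac{188179}{5} \approx -37636.0$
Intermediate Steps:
$k{\left(U \right)} = U^{2}$
$F{\left(K \right)} = \frac{1}{5}$ ($F{\left(K \right)} = - \frac{29}{-145} = \left(-29\right) \left(- \frac{1}{145}\right) = \frac{1}{5}$)
$F{\left(157 \right)} - k{\left(194 \right)} = \frac{1}{5} - 194^{2} = \frac{1}{5} - 37636 = - \frac{188179}{5}$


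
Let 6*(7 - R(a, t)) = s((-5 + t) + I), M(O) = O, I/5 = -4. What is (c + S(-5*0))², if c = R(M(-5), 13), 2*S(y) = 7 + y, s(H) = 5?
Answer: 841/9 ≈ 93.444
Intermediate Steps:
I = -20 (I = 5*(-4) = -20)
R(a, t) = 37/6 (R(a, t) = 7 - ⅙*5 = 7 - ⅚ = 37/6)
S(y) = 7/2 + y/2 (S(y) = (7 + y)/2 = 7/2 + y/2)
c = 37/6 ≈ 6.1667
(c + S(-5*0))² = (37/6 + (7/2 + (-5*0)/2))² = (37/6 + (7/2 + (½)*0))² = (37/6 + (7/2 + 0))² = (37/6 + 7/2)² = (29/3)² = 841/9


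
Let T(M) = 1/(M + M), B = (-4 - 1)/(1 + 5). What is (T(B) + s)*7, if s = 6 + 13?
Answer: 644/5 ≈ 128.80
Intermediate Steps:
s = 19
B = -5/6 ≈ -0.83333
T(M) = 1/(2*M)
(T(B) + s)*7 = (1/(2*(-5/6)) + 19)*7 = ((1/2)*(-6/5) + 19)*7 = (-3/5 + 19)*7 = (92/5)*7 = 644/5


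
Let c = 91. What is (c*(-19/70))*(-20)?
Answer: 494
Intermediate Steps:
(c*(-19/70))*(-20) = (91*(-19/70))*(-20) = -247/10*(-20) = 494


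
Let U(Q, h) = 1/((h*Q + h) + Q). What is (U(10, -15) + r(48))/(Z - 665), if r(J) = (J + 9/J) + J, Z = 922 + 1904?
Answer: 238529/5359280 ≈ 0.044508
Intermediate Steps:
Z = 2826
r(J) = 2*J + 9/J
U(Q, h) = 1/(Q + h + Q*h) (U(Q, h) = 1/((Q*h + h) + Q) = 1/((h + Q*h) + Q) = 1/(Q + h + Q*h))
(U(10, -15) + r(48))/(Z - 665) = (1/(10 - 15 + 10*(-15)) + (2*48 + 9/48))/(2826 - 665) = (1/(10 - 15 - 150) + (96 + 9*(1/48)))/2161 = (1/(-155) + (96 + 3/16))*(1/2161) = (-1/155 + 1539/16)*(1/2161) = (238529/2480)*(1/2161) = 238529/5359280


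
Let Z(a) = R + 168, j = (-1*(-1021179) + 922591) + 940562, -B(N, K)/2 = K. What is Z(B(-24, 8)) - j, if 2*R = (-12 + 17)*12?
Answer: -2884134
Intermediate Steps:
B(N, K) = -2*K
j = 2884332 (j = (1021179 + 922591) + 940562 = 1943770 + 940562 = 2884332)
R = 30 (R = ((-12 + 17)*12)/2 = (5*12)/2 = (1/2)*60 = 30)
Z(a) = 198 (Z(a) = 30 + 168 = 198)
Z(B(-24, 8)) - j = 198 - 1*2884332 = 198 - 2884332 = -2884134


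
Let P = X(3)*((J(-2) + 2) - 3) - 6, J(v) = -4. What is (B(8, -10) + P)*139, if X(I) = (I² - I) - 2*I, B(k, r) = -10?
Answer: -2224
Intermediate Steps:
X(I) = I² - 3*I
P = -6 (P = (3*(-3 + 3))*((-4 + 2) - 3) - 6 = (3*0)*(-2 - 3) - 6 = 0*(-5) - 6 = 0 - 6 = -6)
(B(8, -10) + P)*139 = (-10 - 6)*139 = -16*139 = -2224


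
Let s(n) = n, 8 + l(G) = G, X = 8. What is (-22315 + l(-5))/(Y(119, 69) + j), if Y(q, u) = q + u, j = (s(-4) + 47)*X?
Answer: -5582/133 ≈ -41.970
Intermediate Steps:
l(G) = -8 + G
j = 344 (j = (-4 + 47)*8 = 43*8 = 344)
(-22315 + l(-5))/(Y(119, 69) + j) = (-22315 + (-8 - 5))/((119 + 69) + 344) = (-22315 - 13)/(188 + 344) = -22328/532 = -22328*1/532 = -5582/133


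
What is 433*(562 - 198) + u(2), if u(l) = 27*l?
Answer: 157666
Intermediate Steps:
433*(562 - 198) + u(2) = 433*(562 - 198) + 27*2 = 433*364 + 54 = 157612 + 54 = 157666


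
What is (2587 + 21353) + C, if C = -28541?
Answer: -4601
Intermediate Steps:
(2587 + 21353) + C = (2587 + 21353) - 28541 = 23940 - 28541 = -4601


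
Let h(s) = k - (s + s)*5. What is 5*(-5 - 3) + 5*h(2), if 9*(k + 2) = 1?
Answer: -1345/9 ≈ -149.44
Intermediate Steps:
k = -17/9 (k = -2 + (⅑)*1 = -2 + ⅑ = -17/9 ≈ -1.8889)
h(s) = -17/9 - 10*s (h(s) = -17/9 - (s + s)*5 = -17/9 - 2*s*5 = -17/9 - 10*s)
5*(-5 - 3) + 5*h(2) = 5*(-5 - 3) + 5*(-17/9 - 10*2) = 5*(-8) + 5*(-17/9 - 20) = -40 + 5*(-197/9) = -40 - 985/9 = -1345/9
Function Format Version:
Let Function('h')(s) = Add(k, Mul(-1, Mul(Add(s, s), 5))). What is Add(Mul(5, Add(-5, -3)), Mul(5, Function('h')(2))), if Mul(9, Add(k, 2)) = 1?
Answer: Rational(-1345, 9) ≈ -149.44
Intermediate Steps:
k = Rational(-17, 9) (k = Add(-2, Mul(Rational(1, 9), 1)) = Add(-2, Rational(1, 9)) = Rational(-17, 9) ≈ -1.8889)
Function('h')(s) = Add(Rational(-17, 9), Mul(-10, s)) (Function('h')(s) = Add(Rational(-17, 9), Mul(-1, Mul(Add(s, s), 5))) = Add(Rational(-17, 9), Mul(-1, Mul(Mul(2, s), 5))) = Add(Rational(-17, 9), Mul(-1, Mul(10, s))) = Add(Rational(-17, 9), Mul(-10, s)))
Add(Mul(5, Add(-5, -3)), Mul(5, Function('h')(2))) = Add(Mul(5, Add(-5, -3)), Mul(5, Add(Rational(-17, 9), Mul(-10, 2)))) = Add(Mul(5, -8), Mul(5, Add(Rational(-17, 9), -20))) = Add(-40, Mul(5, Rational(-197, 9))) = Add(-40, Rational(-985, 9)) = Rational(-1345, 9)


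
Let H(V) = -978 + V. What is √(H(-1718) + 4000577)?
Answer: 3*√444209 ≈ 1999.5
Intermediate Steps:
√(H(-1718) + 4000577) = √((-978 - 1718) + 4000577) = √(-2696 + 4000577) = √3997881 = 3*√444209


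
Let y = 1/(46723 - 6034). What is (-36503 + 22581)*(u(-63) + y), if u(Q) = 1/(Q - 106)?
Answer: 564119440/6876441 ≈ 82.036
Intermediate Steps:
u(Q) = 1/(-106 + Q)
y = 1/40689 ≈ 2.4577e-5
(-36503 + 22581)*(u(-63) + y) = (-36503 + 22581)*(1/(-106 - 63) + 1/40689) = -13922*(1/(-169) + 1/40689) = -13922*(-1/169 + 1/40689) = -13922*(-40520/6876441) = 564119440/6876441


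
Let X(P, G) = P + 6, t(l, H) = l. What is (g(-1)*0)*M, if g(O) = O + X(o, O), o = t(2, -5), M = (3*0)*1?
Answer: 0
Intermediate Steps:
M = 0 (M = 0*1 = 0)
o = 2
X(P, G) = 6 + P
g(O) = 8 + O (g(O) = O + (6 + 2) = O + 8 = 8 + O)
(g(-1)*0)*M = ((8 - 1)*0)*0 = (7*0)*0 = 0*0 = 0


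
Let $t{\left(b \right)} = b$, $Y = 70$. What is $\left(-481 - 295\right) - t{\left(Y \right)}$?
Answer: $-846$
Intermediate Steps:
$\left(-481 - 295\right) - t{\left(Y \right)} = \left(-481 - 295\right) - 70 = -776 - 70 = -846$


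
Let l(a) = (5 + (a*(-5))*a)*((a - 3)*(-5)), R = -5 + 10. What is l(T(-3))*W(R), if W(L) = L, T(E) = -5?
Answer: -24000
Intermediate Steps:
R = 5
l(a) = (5 - 5*a²)*(15 - 5*a) (l(a) = (5 + (-5*a)*a)*((-3 + a)*(-5)) = (5 - 5*a²)*(15 - 5*a))
l(T(-3))*W(R) = (75 - 75*(-5)² - 25*(-5) + 25*(-5)³)*5 = (75 - 75*25 + 125 + 25*(-125))*5 = (75 - 1875 + 125 - 3125)*5 = -4800*5 = -24000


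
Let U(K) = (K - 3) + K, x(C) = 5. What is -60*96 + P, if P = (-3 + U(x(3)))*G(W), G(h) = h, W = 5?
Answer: -5740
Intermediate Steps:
U(K) = -3 + 2*K (U(K) = (-3 + K) + K = -3 + 2*K)
P = 20 (P = (-3 + (-3 + 2*5))*5 = (-3 + (-3 + 10))*5 = (-3 + 7)*5 = 4*5 = 20)
-60*96 + P = -60*96 + 20 = -5760 + 20 = -5740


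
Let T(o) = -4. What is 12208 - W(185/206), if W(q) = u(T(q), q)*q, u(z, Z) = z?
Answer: 1257794/103 ≈ 12212.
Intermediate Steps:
W(q) = -4*q
12208 - W(185/206) = 12208 - (-4)*185/206 = 12208 - 1*(-370/103) = 12208 + 370/103 = 1257794/103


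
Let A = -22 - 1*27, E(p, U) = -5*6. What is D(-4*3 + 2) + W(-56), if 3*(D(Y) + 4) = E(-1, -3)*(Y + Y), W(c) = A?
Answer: 147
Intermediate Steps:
E(p, U) = -30
A = -49 (A = -22 - 27 = -49)
W(c) = -49
D(Y) = -4 - 20*Y (D(Y) = -4 + (-30*(Y + Y))/3 = -4 + (-60*Y)/3 = -4 - 20*Y)
D(-4*3 + 2) + W(-56) = (-4 - 20*(-4*3 + 2)) - 49 = (-4 - 20*(-12 + 2)) - 49 = (-4 - 20*(-10)) - 49 = (-4 + 200) - 49 = 196 - 49 = 147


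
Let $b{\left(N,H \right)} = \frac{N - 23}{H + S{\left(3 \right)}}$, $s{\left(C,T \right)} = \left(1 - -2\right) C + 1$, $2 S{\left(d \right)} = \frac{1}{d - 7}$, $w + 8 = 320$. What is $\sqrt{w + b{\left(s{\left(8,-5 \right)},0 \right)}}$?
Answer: $2 \sqrt{74} \approx 17.205$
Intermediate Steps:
$w = 312$ ($w = -8 + 320 = 312$)
$S{\left(d \right)} = \frac{1}{2 \left(-7 + d\right)}$ ($S{\left(d \right)} = \frac{1}{2 \left(d - 7\right)} = \frac{1}{2 \left(-7 + d\right)}$)
$s{\left(C,T \right)} = 1 + 3 C$ ($s{\left(C,T \right)} = \left(1 + 2\right) C + 1 = 3 C + 1 = 1 + 3 C$)
$b{\left(N,H \right)} = \frac{-23 + N}{- \frac{1}{8} + H}$ ($b{\left(N,H \right)} = \frac{N - 23}{H + \frac{1}{2 \left(-7 + 3\right)}} = \frac{-23 + N}{H + \frac{1}{2 \left(-4\right)}} = \frac{-23 + N}{H + \frac{1}{2} \left(- \frac{1}{4}\right)} = \frac{-23 + N}{H - \frac{1}{8}} = \frac{-23 + N}{- \frac{1}{8} + H}$)
$\sqrt{w + b{\left(s{\left(8,-5 \right)},0 \right)}} = \sqrt{312 + \frac{8 \left(-23 + \left(1 + 3 \cdot 8\right)\right)}{-1 + 8 \cdot 0}} = \sqrt{312 + \frac{8 \left(-23 + \left(1 + 24\right)\right)}{-1 + 0}} = \sqrt{312 + \frac{8 \left(-23 + 25\right)}{-1}} = \sqrt{312 + 8 \left(-1\right) 2} = \sqrt{312 - 16} = \sqrt{296} = 2 \sqrt{74}$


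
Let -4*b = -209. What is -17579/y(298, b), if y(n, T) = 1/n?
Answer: -5238542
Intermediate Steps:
b = 209/4 (b = -¼*(-209) = 209/4 ≈ 52.250)
-17579/y(298, b) = -17579/(1/298) = -17579/1/298 = -17579*298 = -5238542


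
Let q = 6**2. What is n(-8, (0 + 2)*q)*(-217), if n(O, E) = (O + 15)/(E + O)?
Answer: -1519/64 ≈ -23.734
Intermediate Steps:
q = 36
n(O, E) = (15 + O)/(E + O)
n(-8, (0 + 2)*q)*(-217) = ((15 - 8)/((0 + 2)*36 - 8))*(-217) = (7/(2*36 - 8))*(-217) = (7/(72 - 8))*(-217) = (7/64)*(-217) = -1519/64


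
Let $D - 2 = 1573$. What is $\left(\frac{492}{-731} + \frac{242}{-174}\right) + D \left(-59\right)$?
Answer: $- \frac{5909882480}{63597} \approx -92927.0$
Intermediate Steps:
$D = 1575$ ($D = 2 + 1573 = 1575$)
$\left(\frac{492}{-731} + \frac{242}{-174}\right) + D \left(-59\right) = \left(\frac{492}{-731} + \frac{242}{-174}\right) + 1575 \left(-59\right) = \left(492 \left(- \frac{1}{731}\right) + 242 \left(- \frac{1}{174}\right)\right) - 92925 = \left(- \frac{492}{731} - \frac{121}{87}\right) - 92925 = - \frac{131255}{63597} - 92925 = - \frac{5909882480}{63597}$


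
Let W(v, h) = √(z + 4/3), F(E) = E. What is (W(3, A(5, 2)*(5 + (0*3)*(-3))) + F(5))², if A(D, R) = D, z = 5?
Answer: (15 + √57)²/9 ≈ 56.499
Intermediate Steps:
W(v, h) = √57/3 (W(v, h) = √(5 + 4/3) = √(19/3) = √57/3)
(W(3, A(5, 2)*(5 + (0*3)*(-3))) + F(5))² = (√57/3 + 5)² = (5 + √57/3)²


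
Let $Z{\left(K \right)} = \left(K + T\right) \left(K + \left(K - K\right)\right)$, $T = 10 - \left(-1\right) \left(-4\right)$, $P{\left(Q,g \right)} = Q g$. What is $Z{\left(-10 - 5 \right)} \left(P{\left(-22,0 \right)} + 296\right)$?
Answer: $39960$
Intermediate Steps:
$T = 6$ ($T = 10 - 4 = 6$)
$Z{\left(K \right)} = K \left(6 + K\right)$ ($Z{\left(K \right)} = \left(K + 6\right) \left(K + \left(K - K\right)\right) = \left(6 + K\right) \left(K + 0\right) = \left(6 + K\right) K = K \left(6 + K\right)$)
$Z{\left(-10 - 5 \right)} \left(P{\left(-22,0 \right)} + 296\right) = \left(-10 - 5\right) \left(6 - 15\right) \left(\left(-22\right) 0 + 296\right) = - 15 \left(6 - 15\right) \left(0 + 296\right) = \left(-15\right) \left(-9\right) 296 = 135 \cdot 296 = 39960$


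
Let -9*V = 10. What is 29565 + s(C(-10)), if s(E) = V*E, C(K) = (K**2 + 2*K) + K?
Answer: 265385/9 ≈ 29487.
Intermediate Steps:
V = -10/9 (V = -1/9*10 = -10/9 ≈ -1.1111)
C(K) = K**2 + 3*K
s(E) = -10*E/9
29565 + s(C(-10)) = 29565 - (-100)*(3 - 10)/9 = 29565 - (-100)*(-7)/9 = 29565 - 10/9*70 = 29565 - 700/9 = 265385/9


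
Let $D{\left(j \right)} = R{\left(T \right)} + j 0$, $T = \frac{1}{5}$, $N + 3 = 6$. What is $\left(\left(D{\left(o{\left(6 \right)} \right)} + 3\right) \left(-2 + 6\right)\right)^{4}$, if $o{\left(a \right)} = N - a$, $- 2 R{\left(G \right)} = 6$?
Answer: $0$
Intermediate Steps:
$N = 3$ ($N = -3 + 6 = 3$)
$T = \frac{1}{5} \approx 0.2$
$R{\left(G \right)} = -3$ ($R{\left(G \right)} = \left(- \frac{1}{2}\right) 6 = -3$)
$o{\left(a \right)} = 3 - a$
$D{\left(j \right)} = -3$ ($D{\left(j \right)} = -3 + j 0 = -3 + 0 = -3$)
$\left(\left(D{\left(o{\left(6 \right)} \right)} + 3\right) \left(-2 + 6\right)\right)^{4} = \left(\left(-3 + 3\right) \left(-2 + 6\right)\right)^{4} = \left(0 \cdot 4\right)^{4} = 0^{4} = 0$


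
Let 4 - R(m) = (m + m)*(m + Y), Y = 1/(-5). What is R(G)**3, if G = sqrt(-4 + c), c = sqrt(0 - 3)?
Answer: 8*(30 + sqrt(-4 + I*sqrt(3)) - 5*I*sqrt(3))**3/125 ≈ 1546.6 - 1157.2*I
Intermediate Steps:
c = I*sqrt(3) (c = sqrt(-3) = I*sqrt(3) ≈ 1.732*I)
Y = -1/5 ≈ -0.20000
G = sqrt(-4 + I*sqrt(3)) ≈ 0.42361 + 2.0444*I
R(m) = 4 - 2*m*(-1/5 + m) (R(m) = 4 - (m + m)*(m - 1/5) = 4 - 2*m*(-1/5 + m))
R(G)**3 = (4 - (-8 + 2*I*sqrt(3)) + 2*sqrt(-4 + I*sqrt(3))/5)**3 = (4 - 2*(-4 + I*sqrt(3)) + 2*sqrt(-4 + I*sqrt(3))/5)**3 = (4 + (8 - 2*I*sqrt(3)) + 2*sqrt(-4 + I*sqrt(3))/5)**3 = (12 + 2*sqrt(-4 + I*sqrt(3))/5 - 2*I*sqrt(3))**3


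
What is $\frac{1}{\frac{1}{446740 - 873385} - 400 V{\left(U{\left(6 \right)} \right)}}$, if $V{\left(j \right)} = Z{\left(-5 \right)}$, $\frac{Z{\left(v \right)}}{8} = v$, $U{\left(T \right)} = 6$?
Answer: $\frac{426645}{6826319999} \approx 6.25 \cdot 10^{-5}$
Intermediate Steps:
$Z{\left(v \right)} = 8 v$
$V{\left(j \right)} = -40$ ($V{\left(j \right)} = 8 \left(-5\right) = -40$)
$\frac{1}{\frac{1}{446740 - 873385} - 400 V{\left(U{\left(6 \right)} \right)}} = \frac{1}{\frac{1}{446740 - 873385} - -16000} = \frac{1}{\frac{1}{446740 - 873385} + 16000} = \frac{1}{\frac{1}{-426645} + 16000} = \frac{1}{- \frac{1}{426645} + 16000} = \frac{1}{\frac{6826319999}{426645}} = \frac{426645}{6826319999}$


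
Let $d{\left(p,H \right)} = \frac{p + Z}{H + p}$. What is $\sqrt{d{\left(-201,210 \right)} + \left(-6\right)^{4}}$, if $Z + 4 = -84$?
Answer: $\frac{5 \sqrt{455}}{3} \approx 35.551$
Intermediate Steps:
$Z = -88$ ($Z = -4 - 84 = -88$)
$d{\left(p,H \right)} = \frac{-88 + p}{H + p}$ ($d{\left(p,H \right)} = \frac{p - 88}{H + p} = \frac{-88 + p}{H + p}$)
$\sqrt{d{\left(-201,210 \right)} + \left(-6\right)^{4}} = \sqrt{\frac{-88 - 201}{210 - 201} + \left(-6\right)^{4}} = \sqrt{\frac{1}{9} \left(-289\right) + 1296} = \sqrt{- \frac{289}{9} + 1296} = \sqrt{\frac{11375}{9}} = \frac{5 \sqrt{455}}{3}$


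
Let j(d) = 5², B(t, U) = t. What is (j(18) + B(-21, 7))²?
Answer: 16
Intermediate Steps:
j(d) = 25
(j(18) + B(-21, 7))² = (25 - 21)² = 4² = 16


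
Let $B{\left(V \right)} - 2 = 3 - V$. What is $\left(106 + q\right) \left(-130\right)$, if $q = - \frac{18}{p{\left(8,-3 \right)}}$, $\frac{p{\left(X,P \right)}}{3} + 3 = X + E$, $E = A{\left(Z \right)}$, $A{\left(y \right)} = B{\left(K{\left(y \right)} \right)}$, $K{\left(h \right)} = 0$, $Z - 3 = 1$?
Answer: $-13702$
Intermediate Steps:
$Z = 4$ ($Z = 3 + 1 = 4$)
$B{\left(V \right)} = 5 - V$ ($B{\left(V \right)} = 2 - \left(-3 + V\right) = 5 - V$)
$A{\left(y \right)} = 5$ ($A{\left(y \right)} = 5 - 0 = 5 + 0 = 5$)
$E = 5$
$p{\left(X,P \right)} = 6 + 3 X$ ($p{\left(X,P \right)} = -9 + 3 \left(X + 5\right) = -9 + 3 \left(5 + X\right) = -9 + \left(15 + 3 X\right) = 6 + 3 X$)
$q = - \frac{3}{5}$ ($q = - \frac{18}{6 + 3 \cdot 8} = - \frac{18}{6 + 24} = - \frac{18}{30} = \left(-18\right) \frac{1}{30} = - \frac{3}{5} \approx -0.6$)
$\left(106 + q\right) \left(-130\right) = \left(106 - \frac{3}{5}\right) \left(-130\right) = \frac{527}{5} \left(-130\right) = -13702$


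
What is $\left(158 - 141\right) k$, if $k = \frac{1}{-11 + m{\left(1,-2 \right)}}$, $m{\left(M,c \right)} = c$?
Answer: $- \frac{17}{13} \approx -1.3077$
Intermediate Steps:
$k = - \frac{1}{13}$ ($k = \frac{1}{-11 - 2} = \frac{1}{-13} = - \frac{1}{13} \approx -0.076923$)
$\left(158 - 141\right) k = \left(158 - 141\right) \left(- \frac{1}{13}\right) = 17 \left(- \frac{1}{13}\right) = - \frac{17}{13}$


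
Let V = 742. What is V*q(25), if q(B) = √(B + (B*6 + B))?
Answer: 7420*√2 ≈ 10493.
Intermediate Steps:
q(B) = 2*√2*√B (q(B) = √(B + (6*B + B)) = √(B + 7*B) = √(8*B) = 2*√2*√B)
V*q(25) = 742*(2*√2*√25) = 742*(2*√2*5) = 742*(10*√2) = 7420*√2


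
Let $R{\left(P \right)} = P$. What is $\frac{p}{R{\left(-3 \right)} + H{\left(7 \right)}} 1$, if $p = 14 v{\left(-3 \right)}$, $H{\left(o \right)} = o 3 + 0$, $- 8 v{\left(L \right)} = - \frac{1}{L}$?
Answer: $- \frac{7}{216} \approx -0.032407$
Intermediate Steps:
$v{\left(L \right)} = \frac{1}{8 L}$ ($v{\left(L \right)} = - \frac{\left(-1\right) \frac{1}{L}}{8} = \frac{1}{8 L}$)
$H{\left(o \right)} = 3 o$ ($H{\left(o \right)} = 3 o + 0 = 3 o$)
$p = - \frac{7}{12}$ ($p = 14 \frac{1}{8 \left(-3\right)} = 14 \cdot \frac{1}{8} \left(- \frac{1}{3}\right) = 14 \left(- \frac{1}{24}\right) = - \frac{7}{12} \approx -0.58333$)
$\frac{p}{R{\left(-3 \right)} + H{\left(7 \right)}} 1 = \frac{1}{-3 + 3 \cdot 7} \left(- \frac{7}{12}\right) 1 = \frac{1}{-3 + 21} \left(- \frac{7}{12}\right) 1 = \frac{1}{18} \left(- \frac{7}{12}\right) 1 = \left(- \frac{7}{216}\right) 1 = - \frac{7}{216}$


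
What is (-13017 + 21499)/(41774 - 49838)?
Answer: -4241/4032 ≈ -1.0518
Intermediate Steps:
(-13017 + 21499)/(41774 - 49838) = 8482/(-8064) = 8482*(-1/8064) = -4241/4032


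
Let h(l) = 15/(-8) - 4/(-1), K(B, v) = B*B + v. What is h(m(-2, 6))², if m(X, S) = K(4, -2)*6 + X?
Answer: 289/64 ≈ 4.5156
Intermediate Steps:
K(B, v) = v + B² (K(B, v) = B² + v = v + B²)
m(X, S) = 84 + X (m(X, S) = (-2 + 4²)*6 + X = (-2 + 16)*6 + X = 14*6 + X = 84 + X)
h(l) = 17/8 (h(l) = 15*(-⅛) - 4*(-1) = -15/8 + 4 = 17/8)
h(m(-2, 6))² = (17/8)² = 289/64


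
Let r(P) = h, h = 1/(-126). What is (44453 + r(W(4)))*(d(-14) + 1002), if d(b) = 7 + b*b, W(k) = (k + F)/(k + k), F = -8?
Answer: 6749297785/126 ≈ 5.3566e+7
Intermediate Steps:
W(k) = (-8 + k)/(2*k) (W(k) = (k - 8)/(k + k) = (-8 + k)/((2*k)) = (-8 + k)*(1/(2*k)) = (-8 + k)/(2*k))
h = -1/126 ≈ -0.0079365
r(P) = -1/126
d(b) = 7 + b**2
(44453 + r(W(4)))*(d(-14) + 1002) = (44453 - 1/126)*((7 + (-14)**2) + 1002) = 5601077*((7 + 196) + 1002)/126 = 5601077*(203 + 1002)/126 = (5601077/126)*1205 = 6749297785/126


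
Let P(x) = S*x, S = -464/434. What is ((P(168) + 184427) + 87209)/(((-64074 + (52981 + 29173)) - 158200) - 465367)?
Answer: -8415148/18770097 ≈ -0.44833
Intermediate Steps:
S = -232/217 (S = -464*1/434 = -232/217 ≈ -1.0691)
P(x) = -232*x/217
((P(168) + 184427) + 87209)/(((-64074 + (52981 + 29173)) - 158200) - 465367) = ((-232/217*168 + 184427) + 87209)/(((-64074 + (52981 + 29173)) - 158200) - 465367) = ((-5568/31 + 184427) + 87209)/(((-64074 + 82154) - 158200) - 465367) = (5711669/31 + 87209)/((18080 - 158200) - 465367) = 8415148/(31*(-140120 - 465367)) = (8415148/31)/(-605487) = (8415148/31)*(-1/605487) = -8415148/18770097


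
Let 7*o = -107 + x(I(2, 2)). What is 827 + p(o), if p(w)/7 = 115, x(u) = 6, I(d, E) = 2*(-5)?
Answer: 1632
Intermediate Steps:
I(d, E) = -10
o = -101/7 (o = (-107 + 6)/7 = (1/7)*(-101) = -101/7 ≈ -14.429)
p(w) = 805 (p(w) = 7*115 = 805)
827 + p(o) = 827 + 805 = 1632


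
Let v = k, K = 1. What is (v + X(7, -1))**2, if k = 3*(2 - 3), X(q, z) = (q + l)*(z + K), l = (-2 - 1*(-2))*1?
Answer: 9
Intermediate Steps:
l = 0 (l = (-2 + 2)*1 = 0*1 = 0)
X(q, z) = q*(1 + z) (X(q, z) = (q + 0)*(z + 1) = q*(1 + z))
k = -3 (k = 3*(-1) = -3)
v = -3
(v + X(7, -1))**2 = (-3 + 7*(1 - 1))**2 = (-3 + 7*0)**2 = (-3 + 0)**2 = (-3)**2 = 9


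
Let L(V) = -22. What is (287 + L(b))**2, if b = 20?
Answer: 70225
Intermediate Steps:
(287 + L(b))**2 = (287 - 22)**2 = 265**2 = 70225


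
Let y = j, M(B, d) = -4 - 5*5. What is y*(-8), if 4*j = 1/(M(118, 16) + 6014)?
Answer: -2/5985 ≈ -0.00033417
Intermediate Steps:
M(B, d) = -29 (M(B, d) = -4 - 25 = -29)
j = 1/23940 (j = 1/(4*(-29 + 6014)) = (¼)/5985 = (¼)*(1/5985) = 1/23940 ≈ 4.1771e-5)
y = 1/23940 ≈ 4.1771e-5
y*(-8) = (1/23940)*(-8) = -2/5985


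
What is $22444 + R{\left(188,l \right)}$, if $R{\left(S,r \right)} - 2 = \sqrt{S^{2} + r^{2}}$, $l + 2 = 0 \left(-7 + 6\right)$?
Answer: $22446 + 2 \sqrt{8837} \approx 22634.0$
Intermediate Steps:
$l = -2$ ($l = -2 + 0 \left(-7 + 6\right) = -2 + 0 \left(-1\right) = -2 + 0 = -2$)
$R{\left(S,r \right)} = 2 + \sqrt{S^{2} + r^{2}}$
$22444 + R{\left(188,l \right)} = 22444 + \left(2 + \sqrt{188^{2} + \left(-2\right)^{2}}\right) = 22444 + \left(2 + \sqrt{35344 + 4}\right) = 22444 + \left(2 + \sqrt{35348}\right) = 22444 + \left(2 + 2 \sqrt{8837}\right) = 22446 + 2 \sqrt{8837}$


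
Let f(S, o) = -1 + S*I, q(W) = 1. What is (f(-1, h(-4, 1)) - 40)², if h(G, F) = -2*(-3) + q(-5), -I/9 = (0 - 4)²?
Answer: 10609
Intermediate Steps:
I = -144 (I = -9*(0 - 4)² = -9*(-4)² = -9*16 = -144)
h(G, F) = 7 (h(G, F) = -2*(-3) + 1 = 6 + 1 = 7)
f(S, o) = -1 - 144*S (f(S, o) = -1 + S*(-144) = -1 - 144*S)
(f(-1, h(-4, 1)) - 40)² = ((-1 - 144*(-1)) - 40)² = ((-1 + 144) - 40)² = (143 - 40)² = 103² = 10609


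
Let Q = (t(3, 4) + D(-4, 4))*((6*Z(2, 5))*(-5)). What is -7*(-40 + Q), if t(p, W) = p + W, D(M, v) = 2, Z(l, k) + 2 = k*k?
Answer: 43750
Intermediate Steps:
Z(l, k) = -2 + k² (Z(l, k) = -2 + k*k = -2 + k²)
t(p, W) = W + p
Q = -6210 (Q = ((4 + 3) + 2)*((6*(-2 + 5²))*(-5)) = (7 + 2)*((6*(-2 + 25))*(-5)) = 9*((6*23)*(-5)) = 9*(138*(-5)) = 9*(-690) = -6210)
-7*(-40 + Q) = -7*(-40 - 6210) = -7*(-6250) = 43750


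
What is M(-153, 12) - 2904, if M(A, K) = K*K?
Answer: -2760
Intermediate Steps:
M(A, K) = K²
M(-153, 12) - 2904 = 12² - 2904 = 144 - 2904 = -2760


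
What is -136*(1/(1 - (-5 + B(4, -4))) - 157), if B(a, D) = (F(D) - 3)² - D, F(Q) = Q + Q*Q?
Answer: 1686944/79 ≈ 21354.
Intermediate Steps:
F(Q) = Q + Q²
B(a, D) = (-3 + D*(1 + D))² - D (B(a, D) = (D*(1 + D) - 3)² - D = (-3 + D*(1 + D))² - D)
-136*(1/(1 - (-5 + B(4, -4))) - 157) = -136*(1/(1 - (-5 + ((-3 - 4*(1 - 4))² - 1*(-4)))) - 157) = -136*(1/(1 - (-5 + ((-3 - 4*(-3))² + 4))) - 157) = -136*(1/(1 - (-5 + ((-3 + 12)² + 4))) - 157) = -136*(1/(1 - (-5 + (9² + 4))) - 157) = -136*(1/(1 - (-5 + (81 + 4))) - 157) = -136*(1/(1 - (-5 + 85)) - 157) = -136*(1/(1 - 1*80) - 157) = -136*(1/(1 - 80) - 157) = -136*(1/(-79) - 157) = -136*(-1/79 - 157) = -136*(-12404/79) = 1686944/79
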